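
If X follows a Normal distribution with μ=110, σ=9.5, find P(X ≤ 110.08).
0.503359

We have X ~ Normal(μ=110, σ=9.5).

The CDF gives us P(X ≤ k).

Using the CDF:
P(X ≤ 110.08) = 0.503359

This means there's approximately a 50.3% chance that X is at most 110.08.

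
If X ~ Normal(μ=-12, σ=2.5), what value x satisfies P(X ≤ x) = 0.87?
-9.1840

We have X ~ Normal(μ=-12, σ=2.5).

We want to find x such that P(X ≤ x) = 0.87.

This is the 87th percentile, which means 87% of values fall below this point.

Using the inverse CDF (quantile function):
x = F⁻¹(0.87) = -9.1840

Verification: P(X ≤ -9.1840) = 0.87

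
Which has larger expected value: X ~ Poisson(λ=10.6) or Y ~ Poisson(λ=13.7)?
Y has larger mean (13.7000 > 10.6000)

Compute the expected value for each distribution:

X ~ Poisson(λ=10.6):
E[X] = 10.6000

Y ~ Poisson(λ=13.7):
E[Y] = 13.7000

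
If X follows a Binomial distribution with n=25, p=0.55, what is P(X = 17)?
0.070133

We have X ~ Binomial(n=25, p=0.55).

For a Binomial distribution, the PMF gives us the probability of each outcome.

Using the PMF formula:
P(X = 17) = 0.070133

Rounded to 4 decimal places: 0.0701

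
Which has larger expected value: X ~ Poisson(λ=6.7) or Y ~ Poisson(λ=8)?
Y has larger mean (8.0000 > 6.7000)

Compute the expected value for each distribution:

X ~ Poisson(λ=6.7):
E[X] = 6.7000

Y ~ Poisson(λ=8):
E[Y] = 8.0000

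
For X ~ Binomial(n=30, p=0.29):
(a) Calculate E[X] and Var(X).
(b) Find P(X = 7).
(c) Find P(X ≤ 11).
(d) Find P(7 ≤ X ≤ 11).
(a) E[X] = 8.7000, Var(X) = 6.1770
(b) P(X = 7) = 0.133187
(c) P(X ≤ 11) = 0.868964
(d) P(7 ≤ X ≤ 11) = 0.679159

We have X ~ Binomial(n=30, p=0.29).

(a) Moments:
E[X] = 8.7000
Var(X) = 6.1770
σ = √Var(X) = 2.4854

(b) Point probability using PMF:
P(X = 7) = 0.133187

(c) Cumulative probability using CDF:
P(X ≤ 11) = F(11) = 0.868964

(d) Range probability:
P(7 ≤ X ≤ 11) = P(X ≤ 11) - P(X ≤ 6)
                   = F(11) - F(6)
                   = 0.868964 - 0.189805
                   = 0.679159

This means approximately 67.9% of outcomes fall in the interval [7, 11].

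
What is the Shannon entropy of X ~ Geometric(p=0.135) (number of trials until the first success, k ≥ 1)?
2.9317 nats

We have X ~ Geometric(p=0.135) (number of trials until the first success, k ≥ 1).

The Shannon entropy measures the uncertainty or information content of the distribution.

For a Geometric distribution with p=0.135 (number of trials until the first success, k ≥ 1):
H(X) = 2.9317 nats

(In bits, this would be 4.2296 bits.)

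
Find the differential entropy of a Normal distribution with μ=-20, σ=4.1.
2.8299 nats

We have X ~ Normal(μ=-20, σ=4.1).

The differential entropy measures the uncertainty or information content of the distribution.

For a Normal distribution with μ=-20, σ=4.1:
h(X) = 2.8299 nats

(In bits, this would be 4.0827 bits.)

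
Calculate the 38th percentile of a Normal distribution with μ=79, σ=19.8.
72.9515

We have X ~ Normal(μ=79, σ=19.8).

We want to find x such that P(X ≤ x) = 0.38.

This is the 38th percentile, which means 38% of values fall below this point.

Using the inverse CDF (quantile function):
x = F⁻¹(0.38) = 72.9515

Verification: P(X ≤ 72.9515) = 0.38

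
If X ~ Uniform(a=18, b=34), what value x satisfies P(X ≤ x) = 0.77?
30.3200

We have X ~ Uniform(a=18, b=34).

We want to find x such that P(X ≤ x) = 0.77.

This is the 77th percentile, which means 77% of values fall below this point.

Using the inverse CDF (quantile function):
x = F⁻¹(0.77) = 30.3200

Verification: P(X ≤ 30.3200) = 0.77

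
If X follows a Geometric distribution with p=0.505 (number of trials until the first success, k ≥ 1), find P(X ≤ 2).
0.754975

We have X ~ Geometric(p=0.505) (number of trials until the first success, k ≥ 1).

The CDF gives us P(X ≤ k).

Using the CDF:
P(X ≤ 2) = 0.754975

This means there's approximately a 75.5% chance that X is at most 2.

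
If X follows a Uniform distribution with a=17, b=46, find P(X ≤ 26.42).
0.324828

We have X ~ Uniform(a=17, b=46).

The CDF gives us P(X ≤ k).

Using the CDF:
P(X ≤ 26.42) = 0.324828

This means there's approximately a 32.5% chance that X is at most 26.42.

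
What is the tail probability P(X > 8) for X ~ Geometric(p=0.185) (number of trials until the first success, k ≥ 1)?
0.194653

We have X ~ Geometric(p=0.185) (number of trials until the first success, k ≥ 1).

P(X > 8) = 1 - P(X ≤ 8)
                = 1 - F(8)
                = 1 - 0.805347
                = 0.194653

So there's approximately a 19.5% chance that X exceeds 8.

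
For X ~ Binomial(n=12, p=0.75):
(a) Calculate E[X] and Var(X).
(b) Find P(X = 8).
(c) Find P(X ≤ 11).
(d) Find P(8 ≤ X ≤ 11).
(a) E[X] = 9.0000, Var(X) = 2.2500
(b) P(X = 8) = 0.193578
(c) P(X ≤ 11) = 0.968324
(d) P(8 ≤ X ≤ 11) = 0.810680

We have X ~ Binomial(n=12, p=0.75).

(a) Moments:
E[X] = 9.0000
Var(X) = 2.2500
σ = √Var(X) = 1.5000

(b) Point probability using PMF:
P(X = 8) = 0.193578

(c) Cumulative probability using CDF:
P(X ≤ 11) = F(11) = 0.968324

(d) Range probability:
P(8 ≤ X ≤ 11) = P(X ≤ 11) - P(X ≤ 7)
                   = F(11) - F(7)
                   = 0.968324 - 0.157644
                   = 0.810680

This means approximately 81.1% of outcomes fall in the interval [8, 11].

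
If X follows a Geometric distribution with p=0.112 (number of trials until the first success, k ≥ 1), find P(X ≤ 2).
0.211456

We have X ~ Geometric(p=0.112) (number of trials until the first success, k ≥ 1).

The CDF gives us P(X ≤ k).

Using the CDF:
P(X ≤ 2) = 0.211456

This means there's approximately a 21.1% chance that X is at most 2.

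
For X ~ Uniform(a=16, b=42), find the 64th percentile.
32.6400

We have X ~ Uniform(a=16, b=42).

We want to find x such that P(X ≤ x) = 0.64.

This is the 64th percentile, which means 64% of values fall below this point.

Using the inverse CDF (quantile function):
x = F⁻¹(0.64) = 32.6400

Verification: P(X ≤ 32.6400) = 0.64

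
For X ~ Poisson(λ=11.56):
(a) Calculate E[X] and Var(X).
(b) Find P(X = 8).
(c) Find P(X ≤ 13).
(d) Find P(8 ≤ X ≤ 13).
(a) E[X] = 11.5600, Var(X) = 11.5600
(b) P(X = 8) = 0.075457
(c) P(X ≤ 13) = 0.727012
(d) P(8 ≤ X ≤ 13) = 0.616447

We have X ~ Poisson(λ=11.56).

(a) Moments:
E[X] = 11.5600
Var(X) = 11.5600
σ = √Var(X) = 3.4000

(b) Point probability using PMF:
P(X = 8) = 0.075457

(c) Cumulative probability using CDF:
P(X ≤ 13) = F(13) = 0.727012

(d) Range probability:
P(8 ≤ X ≤ 13) = P(X ≤ 13) - P(X ≤ 7)
                   = F(13) - F(7)
                   = 0.727012 - 0.110564
                   = 0.616447

This means approximately 61.6% of outcomes fall in the interval [8, 13].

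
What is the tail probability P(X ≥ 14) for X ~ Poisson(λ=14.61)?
0.598566

We have X ~ Poisson(λ=14.61).

For discrete distributions, P(X ≥ 14) = 1 - P(X ≤ 13).

P(X ≤ 13) = 0.401434
P(X ≥ 14) = 1 - 0.401434 = 0.598566

So there's approximately a 59.9% chance that X is at least 14.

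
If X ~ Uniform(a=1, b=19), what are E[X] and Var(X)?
E[X] = 10.0000, Var(X) = 27.0000

We have X ~ Uniform(a=1, b=19).

For a Uniform distribution with a=1, b=19:

Expected value:
E[X] = 10.0000

Variance:
Var(X) = 27.0000

Standard deviation:
σ = √Var(X) = 5.1962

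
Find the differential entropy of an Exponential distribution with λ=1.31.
0.7300 nats

We have X ~ Exponential(λ=1.31).

The differential entropy measures the uncertainty or information content of the distribution.

For an Exponential distribution with λ=1.31:
h(X) = 0.7300 nats

(In bits, this would be 1.0531 bits.)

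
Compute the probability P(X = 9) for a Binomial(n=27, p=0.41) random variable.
0.115152

We have X ~ Binomial(n=27, p=0.41).

For a Binomial distribution, the PMF gives us the probability of each outcome.

Using the PMF formula:
P(X = 9) = 0.115152

Rounded to 4 decimal places: 0.1152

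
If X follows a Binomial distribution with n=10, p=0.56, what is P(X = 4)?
0.149861

We have X ~ Binomial(n=10, p=0.56).

For a Binomial distribution, the PMF gives us the probability of each outcome.

Using the PMF formula:
P(X = 4) = 0.149861

Rounded to 4 decimal places: 0.1499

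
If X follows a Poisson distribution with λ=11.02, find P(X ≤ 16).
0.943339

We have X ~ Poisson(λ=11.02).

The CDF gives us P(X ≤ k).

Using the CDF:
P(X ≤ 16) = 0.943339

This means there's approximately a 94.3% chance that X is at most 16.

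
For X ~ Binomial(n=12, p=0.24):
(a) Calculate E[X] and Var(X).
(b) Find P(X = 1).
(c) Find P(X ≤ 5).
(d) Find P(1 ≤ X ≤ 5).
(a) E[X] = 2.8800, Var(X) = 2.1888
(b) P(X = 1) = 0.140716
(c) P(X ≤ 5) = 0.954664
(d) P(1 ≤ X ≤ 5) = 0.917531

We have X ~ Binomial(n=12, p=0.24).

(a) Moments:
E[X] = 2.8800
Var(X) = 2.1888
σ = √Var(X) = 1.4795

(b) Point probability using PMF:
P(X = 1) = 0.140716

(c) Cumulative probability using CDF:
P(X ≤ 5) = F(5) = 0.954664

(d) Range probability:
P(1 ≤ X ≤ 5) = P(X ≤ 5) - P(X ≤ 0)
                   = F(5) - F(0)
                   = 0.954664 - 0.037133
                   = 0.917531

This means approximately 91.8% of outcomes fall in the interval [1, 5].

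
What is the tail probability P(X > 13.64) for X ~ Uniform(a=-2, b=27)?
0.460690

We have X ~ Uniform(a=-2, b=27).

P(X > 13.64) = 1 - P(X ≤ 13.64)
                = 1 - F(13.64)
                = 1 - 0.539310
                = 0.460690

So there's approximately a 46.1% chance that X exceeds 13.64.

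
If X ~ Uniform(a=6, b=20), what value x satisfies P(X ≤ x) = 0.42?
11.8800

We have X ~ Uniform(a=6, b=20).

We want to find x such that P(X ≤ x) = 0.42.

This is the 42nd percentile, which means 42% of values fall below this point.

Using the inverse CDF (quantile function):
x = F⁻¹(0.42) = 11.8800

Verification: P(X ≤ 11.8800) = 0.42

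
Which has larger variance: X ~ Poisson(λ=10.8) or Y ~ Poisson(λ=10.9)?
Y has larger variance (10.9000 > 10.8000)

Compute the variance for each distribution:

X ~ Poisson(λ=10.8):
Var(X) = 10.8000

Y ~ Poisson(λ=10.9):
Var(Y) = 10.9000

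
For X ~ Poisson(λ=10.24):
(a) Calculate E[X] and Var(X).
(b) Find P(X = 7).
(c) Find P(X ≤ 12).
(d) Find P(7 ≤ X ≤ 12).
(a) E[X] = 10.2400, Var(X) = 10.2400
(b) P(X = 7) = 0.083655
(c) P(X ≤ 12) = 0.768281
(d) P(7 ≤ X ≤ 12) = 0.652561

We have X ~ Poisson(λ=10.24).

(a) Moments:
E[X] = 10.2400
Var(X) = 10.2400
σ = √Var(X) = 3.2000

(b) Point probability using PMF:
P(X = 7) = 0.083655

(c) Cumulative probability using CDF:
P(X ≤ 12) = F(12) = 0.768281

(d) Range probability:
P(7 ≤ X ≤ 12) = P(X ≤ 12) - P(X ≤ 6)
                   = F(12) - F(6)
                   = 0.768281 - 0.115720
                   = 0.652561

This means approximately 65.3% of outcomes fall in the interval [7, 12].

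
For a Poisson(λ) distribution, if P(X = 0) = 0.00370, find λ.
λ = 5.5994

For a Poisson(λ) distribution, the PMF at 0 is:
P(X = 0) = λ^0 e^(-λ) / 0! = e^(-λ)

Given P(X = 0) = 0.00370:
e^(-λ) = 0.00370
-λ = ln(0.00370)
λ = -ln(0.00370) = 5.5994

Verification: e^(-5.5994) = 0.00370 ✓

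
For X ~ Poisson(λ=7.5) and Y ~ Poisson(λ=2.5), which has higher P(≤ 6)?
Y has higher probability (P(Y ≤ 6) = 0.9858 > P(X ≤ 6) = 0.3782)

Compute P(≤ 6) for each distribution:

X ~ Poisson(λ=7.5):
P(X ≤ 6) = 0.3782

Y ~ Poisson(λ=2.5):
P(Y ≤ 6) = 0.9858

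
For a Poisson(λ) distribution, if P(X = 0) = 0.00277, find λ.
λ = 5.8889

For a Poisson(λ) distribution, the PMF at 0 is:
P(X = 0) = λ^0 e^(-λ) / 0! = e^(-λ)

Given P(X = 0) = 0.00277:
e^(-λ) = 0.00277
-λ = ln(0.00277)
λ = -ln(0.00277) = 5.8889

Verification: e^(-5.8889) = 0.00277 ✓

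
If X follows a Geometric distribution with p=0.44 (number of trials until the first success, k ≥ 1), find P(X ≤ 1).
0.440000

We have X ~ Geometric(p=0.44) (number of trials until the first success, k ≥ 1).

The CDF gives us P(X ≤ k).

Using the CDF:
P(X ≤ 1) = 0.440000

This means there's approximately a 44.0% chance that X is at most 1.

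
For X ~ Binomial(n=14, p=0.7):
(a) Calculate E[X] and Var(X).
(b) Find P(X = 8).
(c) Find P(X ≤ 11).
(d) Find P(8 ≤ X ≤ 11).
(a) E[X] = 9.8000, Var(X) = 2.9400
(b) P(X = 8) = 0.126202
(c) P(X ≤ 11) = 0.839164
(d) P(8 ≤ X ≤ 11) = 0.745882

We have X ~ Binomial(n=14, p=0.7).

(a) Moments:
E[X] = 9.8000
Var(X) = 2.9400
σ = √Var(X) = 1.7146

(b) Point probability using PMF:
P(X = 8) = 0.126202

(c) Cumulative probability using CDF:
P(X ≤ 11) = F(11) = 0.839164

(d) Range probability:
P(8 ≤ X ≤ 11) = P(X ≤ 11) - P(X ≤ 7)
                   = F(11) - F(7)
                   = 0.839164 - 0.093282
                   = 0.745882

This means approximately 74.6% of outcomes fall in the interval [8, 11].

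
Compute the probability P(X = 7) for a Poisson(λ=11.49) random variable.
0.053674

We have X ~ Poisson(λ=11.49).

For a Poisson distribution, the PMF gives us the probability of each outcome.

Using the PMF formula:
P(X = 7) = 0.053674

Rounded to 4 decimal places: 0.0537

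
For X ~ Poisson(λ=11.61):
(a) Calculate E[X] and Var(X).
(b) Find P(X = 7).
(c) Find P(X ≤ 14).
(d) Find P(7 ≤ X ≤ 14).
(a) E[X] = 11.6100, Var(X) = 11.6100
(b) P(X = 7) = 0.051196
(c) P(X ≤ 14) = 0.806109
(d) P(7 ≤ X ≤ 14) = 0.749326

We have X ~ Poisson(λ=11.61).

(a) Moments:
E[X] = 11.6100
Var(X) = 11.6100
σ = √Var(X) = 3.4073

(b) Point probability using PMF:
P(X = 7) = 0.051196

(c) Cumulative probability using CDF:
P(X ≤ 14) = F(14) = 0.806109

(d) Range probability:
P(7 ≤ X ≤ 14) = P(X ≤ 14) - P(X ≤ 6)
                   = F(14) - F(6)
                   = 0.806109 - 0.056783
                   = 0.749326

This means approximately 74.9% of outcomes fall in the interval [7, 14].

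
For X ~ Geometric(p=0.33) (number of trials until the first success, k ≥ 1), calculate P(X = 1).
0.330000

We have X ~ Geometric(p=0.33) (number of trials until the first success, k ≥ 1).

For a Geometric distribution, the PMF gives us the probability of each outcome.

Using the PMF formula:
P(X = 1) = 0.330000

Rounded to 4 decimal places: 0.3300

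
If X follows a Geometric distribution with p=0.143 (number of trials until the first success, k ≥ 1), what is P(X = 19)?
0.008892

We have X ~ Geometric(p=0.143) (number of trials until the first success, k ≥ 1).

For a Geometric distribution, the PMF gives us the probability of each outcome.

Using the PMF formula:
P(X = 19) = 0.008892

Rounded to 4 decimal places: 0.0089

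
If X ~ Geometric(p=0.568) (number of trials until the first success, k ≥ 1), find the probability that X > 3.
0.080622

We have X ~ Geometric(p=0.568) (number of trials until the first success, k ≥ 1).

P(X > 3) = 1 - P(X ≤ 3)
                = 1 - F(3)
                = 1 - 0.919378
                = 0.080622

So there's approximately a 8.1% chance that X exceeds 3.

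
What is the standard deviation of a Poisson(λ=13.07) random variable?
3.6152

We have X ~ Poisson(λ=13.07).

For a Poisson distribution with λ=13.07:
σ = √Var(X) = 3.6152

The standard deviation is the square root of the variance.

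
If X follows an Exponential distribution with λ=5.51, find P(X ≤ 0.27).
0.774108

We have X ~ Exponential(λ=5.51).

The CDF gives us P(X ≤ k).

Using the CDF:
P(X ≤ 0.27) = 0.774108

This means there's approximately a 77.4% chance that X is at most 0.27.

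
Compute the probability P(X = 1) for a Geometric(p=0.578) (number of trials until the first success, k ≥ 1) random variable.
0.578000

We have X ~ Geometric(p=0.578) (number of trials until the first success, k ≥ 1).

For a Geometric distribution, the PMF gives us the probability of each outcome.

Using the PMF formula:
P(X = 1) = 0.578000

Rounded to 4 decimal places: 0.5780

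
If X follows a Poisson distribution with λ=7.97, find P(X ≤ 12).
0.937636

We have X ~ Poisson(λ=7.97).

The CDF gives us P(X ≤ k).

Using the CDF:
P(X ≤ 12) = 0.937636

This means there's approximately a 93.8% chance that X is at most 12.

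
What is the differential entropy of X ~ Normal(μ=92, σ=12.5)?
3.9447 nats

We have X ~ Normal(μ=92, σ=12.5).

The differential entropy measures the uncertainty or information content of the distribution.

For a Normal distribution with μ=92, σ=12.5:
h(X) = 3.9447 nats

(In bits, this would be 5.6910 bits.)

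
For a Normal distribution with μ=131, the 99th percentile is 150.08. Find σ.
σ = 8.2017

For X ~ Normal(μ, σ), the p-th percentile satisfies x = μ + z_p × σ,
where z_p = Φ⁻¹(p) is the standard normal quantile.

Step 1: z_{0.99} = Φ⁻¹(0.99) = 2.3263

Step 2: Solve for σ:
150.08 = 131 + 2.3263 × σ
σ = (150.08 - 131) / 2.3263
σ = 19.08 / 2.3263
σ = 8.2017

Verification: μ + z × σ = 131 + 2.3263 × 8.2017 = 150.08 ✓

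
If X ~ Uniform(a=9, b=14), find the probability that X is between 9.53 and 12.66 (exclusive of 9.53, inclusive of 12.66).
0.626000

We have X ~ Uniform(a=9, b=14).

To find P(9.53 < X ≤ 12.66), we use:
P(9.53 < X ≤ 12.66) = P(X ≤ 12.66) - P(X ≤ 9.53)
                 = F(12.66) - F(9.53)
                 = 0.732000 - 0.106000
                 = 0.626000

So there's approximately a 62.6% chance that X falls in this range.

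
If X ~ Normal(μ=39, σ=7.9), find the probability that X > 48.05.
0.125987

We have X ~ Normal(μ=39, σ=7.9).

P(X > 48.05) = 1 - P(X ≤ 48.05)
                = 1 - F(48.05)
                = 1 - 0.874013
                = 0.125987

So there's approximately a 12.6% chance that X exceeds 48.05.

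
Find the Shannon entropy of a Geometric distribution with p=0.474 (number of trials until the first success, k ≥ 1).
1.4595 nats

We have X ~ Geometric(p=0.474) (number of trials until the first success, k ≥ 1).

The Shannon entropy measures the uncertainty or information content of the distribution.

For a Geometric distribution with p=0.474 (number of trials until the first success, k ≥ 1):
H(X) = 1.4595 nats

(In bits, this would be 2.1056 bits.)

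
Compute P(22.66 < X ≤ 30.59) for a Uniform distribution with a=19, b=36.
0.466471

We have X ~ Uniform(a=19, b=36).

To find P(22.66 < X ≤ 30.59), we use:
P(22.66 < X ≤ 30.59) = P(X ≤ 30.59) - P(X ≤ 22.66)
                 = F(30.59) - F(22.66)
                 = 0.681765 - 0.215294
                 = 0.466471

So there's approximately a 46.6% chance that X falls in this range.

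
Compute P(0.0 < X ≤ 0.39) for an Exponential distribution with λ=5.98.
0.902918

We have X ~ Exponential(λ=5.98).

To find P(0.0 < X ≤ 0.39), we use:
P(0.0 < X ≤ 0.39) = P(X ≤ 0.39) - P(X ≤ 0.0)
                 = F(0.39) - F(0.0)
                 = 0.902918 - 0.000000
                 = 0.902918

So there's approximately a 90.3% chance that X falls in this range.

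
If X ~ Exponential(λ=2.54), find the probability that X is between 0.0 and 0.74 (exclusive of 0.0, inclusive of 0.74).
0.847349

We have X ~ Exponential(λ=2.54).

To find P(0.0 < X ≤ 0.74), we use:
P(0.0 < X ≤ 0.74) = P(X ≤ 0.74) - P(X ≤ 0.0)
                 = F(0.74) - F(0.0)
                 = 0.847349 - 0.000000
                 = 0.847349

So there's approximately a 84.7% chance that X falls in this range.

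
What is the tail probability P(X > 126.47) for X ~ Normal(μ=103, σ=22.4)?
0.147373

We have X ~ Normal(μ=103, σ=22.4).

P(X > 126.47) = 1 - P(X ≤ 126.47)
                = 1 - F(126.47)
                = 1 - 0.852627
                = 0.147373

So there's approximately a 14.7% chance that X exceeds 126.47.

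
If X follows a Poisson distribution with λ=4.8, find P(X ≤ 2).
0.142539

We have X ~ Poisson(λ=4.8).

The CDF gives us P(X ≤ k).

Using the CDF:
P(X ≤ 2) = 0.142539

This means there's approximately a 14.3% chance that X is at most 2.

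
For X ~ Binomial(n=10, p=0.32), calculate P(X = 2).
0.210661

We have X ~ Binomial(n=10, p=0.32).

For a Binomial distribution, the PMF gives us the probability of each outcome.

Using the PMF formula:
P(X = 2) = 0.210661

Rounded to 4 decimal places: 0.2107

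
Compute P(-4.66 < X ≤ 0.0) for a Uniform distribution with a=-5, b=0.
0.932000

We have X ~ Uniform(a=-5, b=0).

To find P(-4.66 < X ≤ 0.0), we use:
P(-4.66 < X ≤ 0.0) = P(X ≤ 0.0) - P(X ≤ -4.66)
                 = F(0.0) - F(-4.66)
                 = 1.000000 - 0.068000
                 = 0.932000

So there's approximately a 93.2% chance that X falls in this range.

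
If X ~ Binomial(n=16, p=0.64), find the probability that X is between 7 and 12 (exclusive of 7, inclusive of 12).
0.803909

We have X ~ Binomial(n=16, p=0.64).

To find P(7 < X ≤ 12), we use:
P(7 < X ≤ 12) = P(X ≤ 12) - P(X ≤ 7)
                 = F(12) - F(7)
                 = 0.883030 - 0.079122
                 = 0.803909

So there's approximately a 80.4% chance that X falls in this range.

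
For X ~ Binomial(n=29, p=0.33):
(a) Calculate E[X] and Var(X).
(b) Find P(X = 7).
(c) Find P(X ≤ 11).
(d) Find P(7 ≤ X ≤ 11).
(a) E[X] = 9.5700, Var(X) = 6.4119
(b) P(X = 7) = 0.099217
(c) P(X ≤ 11) = 0.779657
(d) P(7 ≤ X ≤ 11) = 0.669620

We have X ~ Binomial(n=29, p=0.33).

(a) Moments:
E[X] = 9.5700
Var(X) = 6.4119
σ = √Var(X) = 2.5322

(b) Point probability using PMF:
P(X = 7) = 0.099217

(c) Cumulative probability using CDF:
P(X ≤ 11) = F(11) = 0.779657

(d) Range probability:
P(7 ≤ X ≤ 11) = P(X ≤ 11) - P(X ≤ 6)
                   = F(11) - F(6)
                   = 0.779657 - 0.110038
                   = 0.669620

This means approximately 67.0% of outcomes fall in the interval [7, 11].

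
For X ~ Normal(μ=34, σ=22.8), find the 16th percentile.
11.3264

We have X ~ Normal(μ=34, σ=22.8).

We want to find x such that P(X ≤ x) = 0.16.

This is the 16th percentile, which means 16% of values fall below this point.

Using the inverse CDF (quantile function):
x = F⁻¹(0.16) = 11.3264

Verification: P(X ≤ 11.3264) = 0.16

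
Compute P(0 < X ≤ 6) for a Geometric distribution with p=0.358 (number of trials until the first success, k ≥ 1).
0.929982

We have X ~ Geometric(p=0.358) (number of trials until the first success, k ≥ 1).

To find P(0 < X ≤ 6), we use:
P(0 < X ≤ 6) = P(X ≤ 6) - P(X ≤ 0)
                 = F(6) - F(0)
                 = 0.929982 - 0.000000
                 = 0.929982

So there's approximately a 93.0% chance that X falls in this range.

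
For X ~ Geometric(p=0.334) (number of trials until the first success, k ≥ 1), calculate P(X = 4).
0.098666

We have X ~ Geometric(p=0.334) (number of trials until the first success, k ≥ 1).

For a Geometric distribution, the PMF gives us the probability of each outcome.

Using the PMF formula:
P(X = 4) = 0.098666

Rounded to 4 decimal places: 0.0987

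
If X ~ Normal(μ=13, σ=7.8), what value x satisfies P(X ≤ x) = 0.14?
4.5735

We have X ~ Normal(μ=13, σ=7.8).

We want to find x such that P(X ≤ x) = 0.14.

This is the 14th percentile, which means 14% of values fall below this point.

Using the inverse CDF (quantile function):
x = F⁻¹(0.14) = 4.5735

Verification: P(X ≤ 4.5735) = 0.14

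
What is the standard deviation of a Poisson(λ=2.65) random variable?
1.6279

We have X ~ Poisson(λ=2.65).

For a Poisson distribution with λ=2.65:
σ = √Var(X) = 1.6279

The standard deviation is the square root of the variance.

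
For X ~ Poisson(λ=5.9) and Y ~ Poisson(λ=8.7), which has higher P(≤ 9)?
X has higher probability (P(X ≤ 9) = 0.9228 > P(Y ≤ 9) = 0.6269)

Compute P(≤ 9) for each distribution:

X ~ Poisson(λ=5.9):
P(X ≤ 9) = 0.9228

Y ~ Poisson(λ=8.7):
P(Y ≤ 9) = 0.6269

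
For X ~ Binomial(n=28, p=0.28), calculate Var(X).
5.6448

We have X ~ Binomial(n=28, p=0.28).

For a Binomial distribution with n=28, p=0.28:
Var(X) = 5.6448

The variance measures the spread of the distribution around the mean.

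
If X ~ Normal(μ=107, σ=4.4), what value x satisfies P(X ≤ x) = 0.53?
107.3312

We have X ~ Normal(μ=107, σ=4.4).

We want to find x such that P(X ≤ x) = 0.53.

This is the 53rd percentile, which means 53% of values fall below this point.

Using the inverse CDF (quantile function):
x = F⁻¹(0.53) = 107.3312

Verification: P(X ≤ 107.3312) = 0.53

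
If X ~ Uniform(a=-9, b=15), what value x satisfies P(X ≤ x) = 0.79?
9.9600

We have X ~ Uniform(a=-9, b=15).

We want to find x such that P(X ≤ x) = 0.79.

This is the 79th percentile, which means 79% of values fall below this point.

Using the inverse CDF (quantile function):
x = F⁻¹(0.79) = 9.9600

Verification: P(X ≤ 9.9600) = 0.79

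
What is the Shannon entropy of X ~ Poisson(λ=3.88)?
2.0704 nats

We have X ~ Poisson(λ=3.88).

The Shannon entropy measures the uncertainty or information content of the distribution.

For a Poisson distribution with λ=3.88:
H(X) = 2.0704 nats

(In bits, this would be 2.9870 bits.)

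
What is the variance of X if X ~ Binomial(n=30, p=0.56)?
7.3920

We have X ~ Binomial(n=30, p=0.56).

For a Binomial distribution with n=30, p=0.56:
Var(X) = 7.3920

The variance measures the spread of the distribution around the mean.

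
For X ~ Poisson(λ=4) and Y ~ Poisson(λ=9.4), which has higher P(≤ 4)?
X has higher probability (P(X ≤ 4) = 0.6288 > P(Y ≤ 4) = 0.0429)

Compute P(≤ 4) for each distribution:

X ~ Poisson(λ=4):
P(X ≤ 4) = 0.6288

Y ~ Poisson(λ=9.4):
P(Y ≤ 4) = 0.0429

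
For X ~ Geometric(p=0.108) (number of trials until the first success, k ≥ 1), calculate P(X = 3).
0.085932

We have X ~ Geometric(p=0.108) (number of trials until the first success, k ≥ 1).

For a Geometric distribution, the PMF gives us the probability of each outcome.

Using the PMF formula:
P(X = 3) = 0.085932

Rounded to 4 decimal places: 0.0859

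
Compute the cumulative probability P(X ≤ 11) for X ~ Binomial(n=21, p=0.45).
0.815899

We have X ~ Binomial(n=21, p=0.45).

The CDF gives us P(X ≤ k).

Using the CDF:
P(X ≤ 11) = 0.815899

This means there's approximately a 81.6% chance that X is at most 11.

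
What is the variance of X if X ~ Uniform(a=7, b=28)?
36.7500

We have X ~ Uniform(a=7, b=28).

For a Uniform distribution with a=7, b=28:
Var(X) = 36.7500

The variance measures the spread of the distribution around the mean.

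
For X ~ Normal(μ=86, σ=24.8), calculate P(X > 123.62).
0.064641

We have X ~ Normal(μ=86, σ=24.8).

P(X > 123.62) = 1 - P(X ≤ 123.62)
                = 1 - F(123.62)
                = 1 - 0.935359
                = 0.064641

So there's approximately a 6.5% chance that X exceeds 123.62.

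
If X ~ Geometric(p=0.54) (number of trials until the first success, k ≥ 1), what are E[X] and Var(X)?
E[X] = 1.8519, Var(X) = 1.5775

We have X ~ Geometric(p=0.54) (number of trials until the first success, k ≥ 1).

For a Geometric distribution with p=0.54 (number of trials until the first success, k ≥ 1):

Expected value:
E[X] = 1.8519

Variance:
Var(X) = 1.5775

Standard deviation:
σ = √Var(X) = 1.2560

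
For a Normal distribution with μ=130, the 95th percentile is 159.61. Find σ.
σ = 18.0016

For X ~ Normal(μ, σ), the p-th percentile satisfies x = μ + z_p × σ,
where z_p = Φ⁻¹(p) is the standard normal quantile.

Step 1: z_{0.95} = Φ⁻¹(0.95) = 1.6449

Step 2: Solve for σ:
159.61 = 130 + 1.6449 × σ
σ = (159.61 - 130) / 1.6449
σ = 29.61 / 1.6449
σ = 18.0016

Verification: μ + z × σ = 130 + 1.6449 × 18.0016 = 159.61 ✓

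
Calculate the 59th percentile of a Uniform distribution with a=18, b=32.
26.2600

We have X ~ Uniform(a=18, b=32).

We want to find x such that P(X ≤ x) = 0.59.

This is the 59th percentile, which means 59% of values fall below this point.

Using the inverse CDF (quantile function):
x = F⁻¹(0.59) = 26.2600

Verification: P(X ≤ 26.2600) = 0.59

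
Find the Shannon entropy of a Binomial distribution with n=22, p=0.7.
2.1806 nats

We have X ~ Binomial(n=22, p=0.7).

The Shannon entropy measures the uncertainty or information content of the distribution.

For a Binomial distribution with n=22, p=0.7:
H(X) = 2.1806 nats

(In bits, this would be 3.1460 bits.)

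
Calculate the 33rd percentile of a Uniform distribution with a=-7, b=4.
-3.3700

We have X ~ Uniform(a=-7, b=4).

We want to find x such that P(X ≤ x) = 0.33.

This is the 33rd percentile, which means 33% of values fall below this point.

Using the inverse CDF (quantile function):
x = F⁻¹(0.33) = -3.3700

Verification: P(X ≤ -3.3700) = 0.33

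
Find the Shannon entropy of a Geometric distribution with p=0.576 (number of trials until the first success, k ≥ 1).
1.1832 nats

We have X ~ Geometric(p=0.576) (number of trials until the first success, k ≥ 1).

The Shannon entropy measures the uncertainty or information content of the distribution.

For a Geometric distribution with p=0.576 (number of trials until the first success, k ≥ 1):
H(X) = 1.1832 nats

(In bits, this would be 1.7071 bits.)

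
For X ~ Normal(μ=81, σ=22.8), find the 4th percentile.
41.0844

We have X ~ Normal(μ=81, σ=22.8).

We want to find x such that P(X ≤ x) = 0.04.

This is the 4th percentile, which means 4% of values fall below this point.

Using the inverse CDF (quantile function):
x = F⁻¹(0.04) = 41.0844

Verification: P(X ≤ 41.0844) = 0.04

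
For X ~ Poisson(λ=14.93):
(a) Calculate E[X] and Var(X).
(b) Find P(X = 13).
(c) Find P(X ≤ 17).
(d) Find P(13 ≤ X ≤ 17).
(a) E[X] = 14.9300, Var(X) = 14.9300
(b) P(X = 13) = 0.096490
(c) P(X ≤ 17) = 0.754762
(d) P(13 ≤ X ≤ 17) = 0.481311

We have X ~ Poisson(λ=14.93).

(a) Moments:
E[X] = 14.9300
Var(X) = 14.9300
σ = √Var(X) = 3.8639

(b) Point probability using PMF:
P(X = 13) = 0.096490

(c) Cumulative probability using CDF:
P(X ≤ 17) = F(17) = 0.754762

(d) Range probability:
P(13 ≤ X ≤ 17) = P(X ≤ 17) - P(X ≤ 12)
                   = F(17) - F(12)
                   = 0.754762 - 0.273452
                   = 0.481311

This means approximately 48.1% of outcomes fall in the interval [13, 17].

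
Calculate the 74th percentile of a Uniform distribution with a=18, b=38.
32.8000

We have X ~ Uniform(a=18, b=38).

We want to find x such that P(X ≤ x) = 0.74.

This is the 74th percentile, which means 74% of values fall below this point.

Using the inverse CDF (quantile function):
x = F⁻¹(0.74) = 32.8000

Verification: P(X ≤ 32.8000) = 0.74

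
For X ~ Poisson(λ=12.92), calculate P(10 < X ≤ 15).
0.512026

We have X ~ Poisson(λ=12.92).

To find P(10 < X ≤ 15), we use:
P(10 < X ≤ 15) = P(X ≤ 15) - P(X ≤ 10)
                 = F(15) - F(10)
                 = 0.770641 - 0.258615
                 = 0.512026

So there's approximately a 51.2% chance that X falls in this range.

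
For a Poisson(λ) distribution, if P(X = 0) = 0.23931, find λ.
λ = 1.4300

For a Poisson(λ) distribution, the PMF at 0 is:
P(X = 0) = λ^0 e^(-λ) / 0! = e^(-λ)

Given P(X = 0) = 0.23931:
e^(-λ) = 0.23931
-λ = ln(0.23931)
λ = -ln(0.23931) = 1.4300

Verification: e^(-1.4300) = 0.23931 ✓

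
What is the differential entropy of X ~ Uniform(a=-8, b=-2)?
1.7918 nats

We have X ~ Uniform(a=-8, b=-2).

The differential entropy measures the uncertainty or information content of the distribution.

For a Uniform distribution with a=-8, b=-2:
h(X) = 1.7918 nats

(In bits, this would be 2.5850 bits.)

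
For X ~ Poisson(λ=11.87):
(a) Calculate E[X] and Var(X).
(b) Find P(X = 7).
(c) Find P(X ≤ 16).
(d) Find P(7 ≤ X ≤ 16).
(a) E[X] = 11.8700, Var(X) = 11.8700
(b) P(X = 7) = 0.046094
(c) P(X ≤ 16) = 0.905614
(d) P(7 ≤ X ≤ 16) = 0.856370

We have X ~ Poisson(λ=11.87).

(a) Moments:
E[X] = 11.8700
Var(X) = 11.8700
σ = √Var(X) = 3.4453

(b) Point probability using PMF:
P(X = 7) = 0.046094

(c) Cumulative probability using CDF:
P(X ≤ 16) = F(16) = 0.905614

(d) Range probability:
P(7 ≤ X ≤ 16) = P(X ≤ 16) - P(X ≤ 6)
                   = F(16) - F(6)
                   = 0.905614 - 0.049244
                   = 0.856370

This means approximately 85.6% of outcomes fall in the interval [7, 16].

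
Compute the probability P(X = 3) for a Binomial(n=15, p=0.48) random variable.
0.019669

We have X ~ Binomial(n=15, p=0.48).

For a Binomial distribution, the PMF gives us the probability of each outcome.

Using the PMF formula:
P(X = 3) = 0.019669

Rounded to 4 decimal places: 0.0197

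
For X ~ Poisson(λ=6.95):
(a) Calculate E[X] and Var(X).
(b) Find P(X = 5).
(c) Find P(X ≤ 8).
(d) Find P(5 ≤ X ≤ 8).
(a) E[X] = 6.9500, Var(X) = 6.9500
(b) P(X = 5) = 0.129538
(c) P(X ≤ 8) = 0.735586
(d) P(5 ≤ X ≤ 8) = 0.557984

We have X ~ Poisson(λ=6.95).

(a) Moments:
E[X] = 6.9500
Var(X) = 6.9500
σ = √Var(X) = 2.6363

(b) Point probability using PMF:
P(X = 5) = 0.129538

(c) Cumulative probability using CDF:
P(X ≤ 8) = F(8) = 0.735586

(d) Range probability:
P(5 ≤ X ≤ 8) = P(X ≤ 8) - P(X ≤ 4)
                   = F(8) - F(4)
                   = 0.735586 - 0.177602
                   = 0.557984

This means approximately 55.8% of outcomes fall in the interval [5, 8].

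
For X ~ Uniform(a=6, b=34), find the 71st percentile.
25.8800

We have X ~ Uniform(a=6, b=34).

We want to find x such that P(X ≤ x) = 0.71.

This is the 71st percentile, which means 71% of values fall below this point.

Using the inverse CDF (quantile function):
x = F⁻¹(0.71) = 25.8800

Verification: P(X ≤ 25.8800) = 0.71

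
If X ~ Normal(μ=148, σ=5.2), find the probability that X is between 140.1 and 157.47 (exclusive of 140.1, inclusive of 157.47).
0.901356

We have X ~ Normal(μ=148, σ=5.2).

To find P(140.1 < X ≤ 157.47), we use:
P(140.1 < X ≤ 157.47) = P(X ≤ 157.47) - P(X ≤ 140.1)
                 = F(157.47) - F(140.1)
                 = 0.965708 - 0.064352
                 = 0.901356

So there's approximately a 90.1% chance that X falls in this range.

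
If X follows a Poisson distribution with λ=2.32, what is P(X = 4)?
0.118625

We have X ~ Poisson(λ=2.32).

For a Poisson distribution, the PMF gives us the probability of each outcome.

Using the PMF formula:
P(X = 4) = 0.118625

Rounded to 4 decimal places: 0.1186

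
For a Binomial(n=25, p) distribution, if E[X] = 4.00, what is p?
p = 0.16

For a Binomial(n, p) distribution:
E[X] = n × p

Given n = 25 and E[X] = 4.00:
4.00 = 25 × p
p = 4.00 / 25 = 0.16

Verification: Binomial(25, 0.16) has E[X] = 4.00 ✓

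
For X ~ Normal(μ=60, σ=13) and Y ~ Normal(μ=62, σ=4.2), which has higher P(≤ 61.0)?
X has higher probability (P(X ≤ 61.0) = 0.5307 > P(Y ≤ 61.0) = 0.4059)

Compute P(≤ 61.0) for each distribution:

X ~ Normal(μ=60, σ=13):
P(X ≤ 61.0) = 0.5307

Y ~ Normal(μ=62, σ=4.2):
P(Y ≤ 61.0) = 0.4059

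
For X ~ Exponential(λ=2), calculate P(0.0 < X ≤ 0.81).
0.802101

We have X ~ Exponential(λ=2).

To find P(0.0 < X ≤ 0.81), we use:
P(0.0 < X ≤ 0.81) = P(X ≤ 0.81) - P(X ≤ 0.0)
                 = F(0.81) - F(0.0)
                 = 0.802101 - 0.000000
                 = 0.802101

So there's approximately a 80.2% chance that X falls in this range.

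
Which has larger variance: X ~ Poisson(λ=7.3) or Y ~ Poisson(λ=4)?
X has larger variance (7.3000 > 4.0000)

Compute the variance for each distribution:

X ~ Poisson(λ=7.3):
Var(X) = 7.3000

Y ~ Poisson(λ=4):
Var(Y) = 4.0000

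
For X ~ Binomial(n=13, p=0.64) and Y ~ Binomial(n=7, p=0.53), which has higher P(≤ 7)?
Y has higher probability (P(Y ≤ 7) = 1.0000 > P(X ≤ 7) = 0.3111)

Compute P(≤ 7) for each distribution:

X ~ Binomial(n=13, p=0.64):
P(X ≤ 7) = 0.3111

Y ~ Binomial(n=7, p=0.53):
P(Y ≤ 7) = 1.0000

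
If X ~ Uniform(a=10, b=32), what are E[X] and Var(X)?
E[X] = 21.0000, Var(X) = 40.3333

We have X ~ Uniform(a=10, b=32).

For a Uniform distribution with a=10, b=32:

Expected value:
E[X] = 21.0000

Variance:
Var(X) = 40.3333

Standard deviation:
σ = √Var(X) = 6.3509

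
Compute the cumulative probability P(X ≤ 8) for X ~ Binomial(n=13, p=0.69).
0.375992

We have X ~ Binomial(n=13, p=0.69).

The CDF gives us P(X ≤ k).

Using the CDF:
P(X ≤ 8) = 0.375992

This means there's approximately a 37.6% chance that X is at most 8.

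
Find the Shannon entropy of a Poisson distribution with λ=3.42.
2.0027 nats

We have X ~ Poisson(λ=3.42).

The Shannon entropy measures the uncertainty or information content of the distribution.

For a Poisson distribution with λ=3.42:
H(X) = 2.0027 nats

(In bits, this would be 2.8893 bits.)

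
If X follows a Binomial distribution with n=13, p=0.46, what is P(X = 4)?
0.124992

We have X ~ Binomial(n=13, p=0.46).

For a Binomial distribution, the PMF gives us the probability of each outcome.

Using the PMF formula:
P(X = 4) = 0.124992

Rounded to 4 decimal places: 0.1250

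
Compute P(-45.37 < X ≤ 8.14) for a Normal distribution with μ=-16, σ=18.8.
0.841320

We have X ~ Normal(μ=-16, σ=18.8).

To find P(-45.37 < X ≤ 8.14), we use:
P(-45.37 < X ≤ 8.14) = P(X ≤ 8.14) - P(X ≤ -45.37)
                 = F(8.14) - F(-45.37)
                 = 0.900436 - 0.059116
                 = 0.841320

So there's approximately a 84.1% chance that X falls in this range.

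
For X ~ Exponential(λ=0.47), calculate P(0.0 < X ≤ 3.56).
0.812354

We have X ~ Exponential(λ=0.47).

To find P(0.0 < X ≤ 3.56), we use:
P(0.0 < X ≤ 3.56) = P(X ≤ 3.56) - P(X ≤ 0.0)
                 = F(3.56) - F(0.0)
                 = 0.812354 - 0.000000
                 = 0.812354

So there's approximately a 81.2% chance that X falls in this range.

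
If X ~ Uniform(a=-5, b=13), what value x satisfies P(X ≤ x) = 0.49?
3.8200

We have X ~ Uniform(a=-5, b=13).

We want to find x such that P(X ≤ x) = 0.49.

This is the 49th percentile, which means 49% of values fall below this point.

Using the inverse CDF (quantile function):
x = F⁻¹(0.49) = 3.8200

Verification: P(X ≤ 3.8200) = 0.49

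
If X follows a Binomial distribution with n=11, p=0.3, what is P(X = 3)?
0.256822

We have X ~ Binomial(n=11, p=0.3).

For a Binomial distribution, the PMF gives us the probability of each outcome.

Using the PMF formula:
P(X = 3) = 0.256822

Rounded to 4 decimal places: 0.2568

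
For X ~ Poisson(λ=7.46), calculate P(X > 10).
0.134352

We have X ~ Poisson(λ=7.46).

P(X > 10) = 1 - P(X ≤ 10)
                = 1 - F(10)
                = 1 - 0.865648
                = 0.134352

So there's approximately a 13.4% chance that X exceeds 10.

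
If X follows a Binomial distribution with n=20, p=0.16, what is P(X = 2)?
0.210873

We have X ~ Binomial(n=20, p=0.16).

For a Binomial distribution, the PMF gives us the probability of each outcome.

Using the PMF formula:
P(X = 2) = 0.210873

Rounded to 4 decimal places: 0.2109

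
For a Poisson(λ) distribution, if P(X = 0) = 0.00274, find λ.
λ = 5.8998

For a Poisson(λ) distribution, the PMF at 0 is:
P(X = 0) = λ^0 e^(-λ) / 0! = e^(-λ)

Given P(X = 0) = 0.00274:
e^(-λ) = 0.00274
-λ = ln(0.00274)
λ = -ln(0.00274) = 5.8998

Verification: e^(-5.8998) = 0.00274 ✓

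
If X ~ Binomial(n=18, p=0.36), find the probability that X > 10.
0.026404

We have X ~ Binomial(n=18, p=0.36).

P(X > 10) = 1 - P(X ≤ 10)
                = 1 - F(10)
                = 1 - 0.973596
                = 0.026404

So there's approximately a 2.6% chance that X exceeds 10.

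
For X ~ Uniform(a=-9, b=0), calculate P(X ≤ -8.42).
0.064444

We have X ~ Uniform(a=-9, b=0).

The CDF gives us P(X ≤ k).

Using the CDF:
P(X ≤ -8.42) = 0.064444

This means there's approximately a 6.4% chance that X is at most -8.42.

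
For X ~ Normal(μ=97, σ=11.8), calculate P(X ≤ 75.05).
0.031431

We have X ~ Normal(μ=97, σ=11.8).

The CDF gives us P(X ≤ k).

Using the CDF:
P(X ≤ 75.05) = 0.031431

This means there's approximately a 3.1% chance that X is at most 75.05.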